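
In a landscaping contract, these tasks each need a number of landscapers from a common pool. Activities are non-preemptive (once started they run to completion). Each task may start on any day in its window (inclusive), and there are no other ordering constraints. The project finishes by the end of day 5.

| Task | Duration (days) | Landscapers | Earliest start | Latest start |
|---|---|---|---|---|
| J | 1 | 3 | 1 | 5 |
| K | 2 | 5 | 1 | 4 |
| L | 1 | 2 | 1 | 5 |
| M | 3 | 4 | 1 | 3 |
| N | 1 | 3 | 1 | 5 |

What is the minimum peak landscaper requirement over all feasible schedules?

Early-start (J@1, K@1, L@1, M@1, N@1) gives peak 17: d1:17  d2:9  d3:4  d4:0  d5:0.
Shift K→4, L→2, N→3.
Schedule J@1, K@4, L@2, M@1, N@3: d1:7  d2:6  d3:7  d4:5  d5:5 — peak 7.

7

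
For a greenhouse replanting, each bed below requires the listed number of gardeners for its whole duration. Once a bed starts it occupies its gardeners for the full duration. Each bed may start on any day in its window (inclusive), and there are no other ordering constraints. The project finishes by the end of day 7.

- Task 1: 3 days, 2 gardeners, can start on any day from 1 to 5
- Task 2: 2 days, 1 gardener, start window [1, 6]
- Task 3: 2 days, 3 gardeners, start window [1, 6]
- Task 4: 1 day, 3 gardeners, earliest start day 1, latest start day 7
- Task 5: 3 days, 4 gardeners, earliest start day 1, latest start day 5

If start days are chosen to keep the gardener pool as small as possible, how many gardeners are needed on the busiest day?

Early-start (Task 1@1, Task 2@1, Task 3@1, Task 4@1, Task 5@1) gives peak 13: d1:13  d2:10  d3:6  d4:0  d5:0  d6:0  d7:0.
Shift Task 2→3, Task 4→4, Task 5→5.
Schedule Task 1@1, Task 2@3, Task 3@1, Task 4@4, Task 5@5: d1:5  d2:5  d3:3  d4:4  d5:4  d6:4  d7:4 — peak 5.
Total gardener-days = 29 over 7 days ⇒ peak ≥ ⌈29/7⌉ = 5, so 5 is optimal.

5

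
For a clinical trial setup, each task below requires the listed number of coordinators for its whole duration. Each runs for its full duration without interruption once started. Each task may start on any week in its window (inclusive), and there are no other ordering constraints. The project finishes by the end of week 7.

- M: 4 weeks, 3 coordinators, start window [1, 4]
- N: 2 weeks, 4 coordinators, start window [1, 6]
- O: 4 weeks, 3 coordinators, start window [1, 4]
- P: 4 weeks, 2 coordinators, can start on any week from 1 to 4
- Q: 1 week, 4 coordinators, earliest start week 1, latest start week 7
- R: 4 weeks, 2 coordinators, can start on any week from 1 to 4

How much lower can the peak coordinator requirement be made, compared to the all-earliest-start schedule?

8

Early-start peak: w1:18  w2:14  w3:10  w4:10  w5:0  w6:0  w7:0 ⇒ 18.
Leveled (M@1, N@1, O@1, P@3, Q@5, R@3): w1:10  w2:10  w3:10  w4:10  w5:8  w6:4  w7:0 ⇒ 10.
Reduction 18 − 10 = 8.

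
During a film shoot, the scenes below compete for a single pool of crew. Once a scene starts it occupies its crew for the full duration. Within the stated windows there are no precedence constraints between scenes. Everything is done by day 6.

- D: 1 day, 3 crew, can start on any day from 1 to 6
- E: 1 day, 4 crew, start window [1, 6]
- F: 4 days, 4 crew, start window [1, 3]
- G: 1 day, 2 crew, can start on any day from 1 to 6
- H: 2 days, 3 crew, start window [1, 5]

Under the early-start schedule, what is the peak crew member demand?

16

Early-start schedule: D@1, E@1, F@1, G@1, H@1.
Load per day: day 1: 16, day 2: 7, day 3: 4, day 4: 4, day 5: 0, day 6: 0.
Peak is 16.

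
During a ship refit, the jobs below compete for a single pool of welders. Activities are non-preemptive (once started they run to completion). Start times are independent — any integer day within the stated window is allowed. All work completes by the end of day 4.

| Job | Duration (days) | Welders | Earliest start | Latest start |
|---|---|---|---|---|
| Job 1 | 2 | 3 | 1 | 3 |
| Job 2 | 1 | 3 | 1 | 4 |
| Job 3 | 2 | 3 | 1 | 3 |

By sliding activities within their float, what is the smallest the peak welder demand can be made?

6

Early-start (Job 1@1, Job 2@1, Job 3@1) gives peak 9: d1:9  d2:6  d3:0  d4:0.
Shift Job 3→2.
Schedule Job 1@1, Job 2@1, Job 3@2: d1:6  d2:6  d3:3  d4:0 — peak 6.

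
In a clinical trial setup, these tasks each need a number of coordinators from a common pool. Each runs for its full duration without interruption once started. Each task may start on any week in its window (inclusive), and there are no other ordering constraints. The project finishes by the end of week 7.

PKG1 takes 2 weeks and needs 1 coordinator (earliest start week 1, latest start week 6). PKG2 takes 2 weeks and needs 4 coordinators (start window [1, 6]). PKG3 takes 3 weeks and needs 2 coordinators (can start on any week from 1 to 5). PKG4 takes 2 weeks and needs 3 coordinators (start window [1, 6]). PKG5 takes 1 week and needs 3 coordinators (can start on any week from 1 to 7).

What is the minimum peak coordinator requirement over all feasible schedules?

5

Early-start (PKG1@1, PKG2@1, PKG3@1, PKG4@1, PKG5@1) gives peak 13: w1:13  w2:10  w3:2  w4:0  w5:0  w6:0  w7:0.
Shift PKG3→3, PKG4→3, PKG5→5.
Schedule PKG1@1, PKG2@1, PKG3@3, PKG4@3, PKG5@5: w1:5  w2:5  w3:5  w4:5  w5:5  w6:0  w7:0 — peak 5.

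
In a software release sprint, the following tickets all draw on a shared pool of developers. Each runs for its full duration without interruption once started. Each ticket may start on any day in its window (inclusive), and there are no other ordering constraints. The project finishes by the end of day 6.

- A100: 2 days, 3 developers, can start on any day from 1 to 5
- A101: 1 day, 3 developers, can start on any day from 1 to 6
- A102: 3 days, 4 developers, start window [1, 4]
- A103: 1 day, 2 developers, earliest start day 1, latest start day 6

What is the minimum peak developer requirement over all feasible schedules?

Early-start (A100@1, A101@1, A102@1, A103@1) gives peak 12: d1:12  d2:7  d3:4  d4:0  d5:0  d6:0.
Shift A101→3, A102→4.
Schedule A100@1, A101@3, A102@4, A103@1: d1:5  d2:3  d3:3  d4:4  d5:4  d6:4 — peak 5.

5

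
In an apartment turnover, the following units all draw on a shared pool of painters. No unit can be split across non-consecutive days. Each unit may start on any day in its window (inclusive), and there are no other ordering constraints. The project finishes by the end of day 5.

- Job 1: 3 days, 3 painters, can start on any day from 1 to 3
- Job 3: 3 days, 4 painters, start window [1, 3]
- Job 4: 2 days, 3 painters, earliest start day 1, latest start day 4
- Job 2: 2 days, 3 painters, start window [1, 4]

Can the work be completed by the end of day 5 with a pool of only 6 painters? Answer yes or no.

Total painter-days = 33; over 5 days the average is 33/5 > 6, so some day must exceed 6.

no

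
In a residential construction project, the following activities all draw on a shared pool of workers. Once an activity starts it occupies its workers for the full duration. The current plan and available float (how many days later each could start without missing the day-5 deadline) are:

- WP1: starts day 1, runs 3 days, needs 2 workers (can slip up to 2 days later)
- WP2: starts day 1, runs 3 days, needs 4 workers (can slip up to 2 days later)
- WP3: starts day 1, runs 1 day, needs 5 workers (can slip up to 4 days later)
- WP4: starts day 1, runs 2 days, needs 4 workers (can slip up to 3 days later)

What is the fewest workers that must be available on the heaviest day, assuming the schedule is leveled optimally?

8

Early-start (WP1@1, WP2@1, WP3@1, WP4@1) gives peak 15: d1:15  d2:10  d3:6  d4:0  d5:0.
Shift WP2→2, WP4→4.
Schedule WP1@1, WP2@2, WP3@1, WP4@4: d1:7  d2:6  d3:6  d4:8  d5:4 — peak 8.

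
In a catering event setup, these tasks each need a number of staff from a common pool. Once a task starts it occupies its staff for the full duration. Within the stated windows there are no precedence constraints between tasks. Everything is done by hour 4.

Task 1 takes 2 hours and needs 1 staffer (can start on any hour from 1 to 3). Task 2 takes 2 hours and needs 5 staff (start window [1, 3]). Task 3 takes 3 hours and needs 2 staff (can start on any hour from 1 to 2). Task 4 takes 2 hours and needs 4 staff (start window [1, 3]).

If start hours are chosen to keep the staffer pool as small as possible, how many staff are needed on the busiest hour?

7

Early-start (Task 1@1, Task 2@1, Task 3@1, Task 4@1) gives peak 12: h1:12  h2:12  h3:2  h4:0.
Shift Task 2→3.
Schedule Task 1@1, Task 2@3, Task 3@1, Task 4@1: h1:7  h2:7  h3:7  h4:5 — peak 7.
Total staffer-hours = 26 over 4 hours ⇒ peak ≥ ⌈26/4⌉ = 7, so 7 is optimal.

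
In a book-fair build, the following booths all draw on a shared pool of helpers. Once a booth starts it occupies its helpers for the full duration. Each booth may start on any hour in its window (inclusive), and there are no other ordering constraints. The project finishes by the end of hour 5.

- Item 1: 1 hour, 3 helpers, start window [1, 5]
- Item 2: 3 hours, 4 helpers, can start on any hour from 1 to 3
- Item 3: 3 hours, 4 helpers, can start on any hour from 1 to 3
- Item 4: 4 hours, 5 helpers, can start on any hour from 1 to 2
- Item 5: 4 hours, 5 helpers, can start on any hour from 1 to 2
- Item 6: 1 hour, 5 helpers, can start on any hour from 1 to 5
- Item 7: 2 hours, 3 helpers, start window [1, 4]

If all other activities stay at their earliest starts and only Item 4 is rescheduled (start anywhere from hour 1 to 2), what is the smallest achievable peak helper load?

Item 4@1: h1:29  h2:21  h3:18  h4:10  h5:0 → peak 29
Item 4@2: h1:24  h2:21  h3:18  h4:10  h5:5 → peak 24
Best is Item 4@2, peak 24.

24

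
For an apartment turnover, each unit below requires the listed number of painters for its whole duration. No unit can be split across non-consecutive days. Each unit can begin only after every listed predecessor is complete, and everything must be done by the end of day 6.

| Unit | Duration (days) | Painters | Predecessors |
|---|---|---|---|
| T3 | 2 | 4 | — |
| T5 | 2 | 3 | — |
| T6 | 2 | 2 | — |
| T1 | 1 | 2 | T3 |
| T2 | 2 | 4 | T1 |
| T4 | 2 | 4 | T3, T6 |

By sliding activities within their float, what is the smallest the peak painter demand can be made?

7

Early-start (T3@1, T5@1, T6@1, T1@3, T2@4, T4@3) gives peak 9: d1:9  d2:9  d3:6  d4:8  d5:4  d6:0.
Shift T5→4, T2→5.
Schedule T3@1, T5@4, T6@1, T1@3, T2@5, T4@3: d1:6  d2:6  d3:6  d4:7  d5:7  d6:4 — peak 7.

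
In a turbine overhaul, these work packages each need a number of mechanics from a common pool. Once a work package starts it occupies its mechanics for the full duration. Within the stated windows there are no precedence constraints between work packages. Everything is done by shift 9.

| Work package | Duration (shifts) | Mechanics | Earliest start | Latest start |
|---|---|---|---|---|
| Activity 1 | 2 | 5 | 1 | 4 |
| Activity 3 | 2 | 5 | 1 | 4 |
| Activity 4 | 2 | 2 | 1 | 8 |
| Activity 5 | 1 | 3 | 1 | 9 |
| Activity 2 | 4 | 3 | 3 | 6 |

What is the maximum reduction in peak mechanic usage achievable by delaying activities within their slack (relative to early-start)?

10

Early-start peak: s1:15  s2:12  s3:3  s4:3  s5:3  s6:3  s7:0  s8:0  s9:0 ⇒ 15.
Leveled (Activity 1@1, Activity 3@3, Activity 4@5, Activity 5@5, Activity 2@6): s1:5  s2:5  s3:5  s4:5  s5:5  s6:5  s7:3  s8:3  s9:3 ⇒ 5.
Reduction 15 − 5 = 10.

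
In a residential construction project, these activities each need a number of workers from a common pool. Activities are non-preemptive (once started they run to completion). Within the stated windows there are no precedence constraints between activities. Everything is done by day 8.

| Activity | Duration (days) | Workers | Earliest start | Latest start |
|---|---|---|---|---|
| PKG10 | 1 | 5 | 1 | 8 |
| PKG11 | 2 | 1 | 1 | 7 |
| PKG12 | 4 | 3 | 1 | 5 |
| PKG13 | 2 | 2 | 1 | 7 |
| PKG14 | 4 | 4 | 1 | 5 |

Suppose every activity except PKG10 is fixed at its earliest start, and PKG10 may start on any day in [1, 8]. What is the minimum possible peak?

10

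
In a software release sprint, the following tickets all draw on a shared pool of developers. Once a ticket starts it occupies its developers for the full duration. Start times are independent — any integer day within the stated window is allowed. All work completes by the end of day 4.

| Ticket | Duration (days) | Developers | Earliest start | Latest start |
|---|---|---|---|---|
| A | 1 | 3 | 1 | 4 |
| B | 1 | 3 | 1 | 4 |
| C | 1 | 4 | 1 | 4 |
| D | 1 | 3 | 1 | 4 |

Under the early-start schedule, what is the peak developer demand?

Early-start schedule: A@1, B@1, C@1, D@1.
Load per day: day 1: 13, day 2: 0, day 3: 0, day 4: 0.
Peak is 13.

13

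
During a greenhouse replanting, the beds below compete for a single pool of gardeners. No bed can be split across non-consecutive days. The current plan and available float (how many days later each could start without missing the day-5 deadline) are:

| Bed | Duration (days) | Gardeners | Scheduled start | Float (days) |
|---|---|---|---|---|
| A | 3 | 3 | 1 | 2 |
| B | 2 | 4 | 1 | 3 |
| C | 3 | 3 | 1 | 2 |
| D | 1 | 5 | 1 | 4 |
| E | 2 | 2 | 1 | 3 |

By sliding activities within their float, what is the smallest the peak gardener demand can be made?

8

Early-start (A@1, B@1, C@1, D@1, E@1) gives peak 17: d1:17  d2:12  d3:6  d4:0  d5:0.
Shift C→3, D→5, E→3.
Schedule A@1, B@1, C@3, D@5, E@3: d1:7  d2:7  d3:8  d4:5  d5:8 — peak 8.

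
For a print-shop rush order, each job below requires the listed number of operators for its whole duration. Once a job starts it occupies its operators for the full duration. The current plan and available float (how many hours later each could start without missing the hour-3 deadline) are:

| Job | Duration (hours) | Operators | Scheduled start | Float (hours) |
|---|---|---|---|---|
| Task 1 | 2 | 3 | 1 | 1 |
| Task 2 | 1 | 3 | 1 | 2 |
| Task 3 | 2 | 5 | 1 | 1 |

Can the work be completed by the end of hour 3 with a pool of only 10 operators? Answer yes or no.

Schedule Task 1@1, Task 2@1, Task 3@2: h1:6  h2:8  h3:5 — peak 8 ≤ 10.

yes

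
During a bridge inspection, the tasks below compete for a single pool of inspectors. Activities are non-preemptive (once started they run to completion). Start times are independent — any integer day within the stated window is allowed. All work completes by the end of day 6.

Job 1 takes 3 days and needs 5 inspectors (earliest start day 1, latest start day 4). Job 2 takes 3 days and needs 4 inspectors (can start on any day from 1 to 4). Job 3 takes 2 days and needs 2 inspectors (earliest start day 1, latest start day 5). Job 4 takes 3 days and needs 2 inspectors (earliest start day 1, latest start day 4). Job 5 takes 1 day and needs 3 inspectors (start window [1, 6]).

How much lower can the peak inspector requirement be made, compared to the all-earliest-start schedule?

9

Early-start peak: d1:16  d2:13  d3:11  d4:0  d5:0  d6:0 ⇒ 16.
Leveled (Job 1@1, Job 2@4, Job 3@1, Job 4@3, Job 5@6): d1:7  d2:7  d3:7  d4:6  d5:6  d6:7 ⇒ 7.
Reduction 16 − 7 = 9.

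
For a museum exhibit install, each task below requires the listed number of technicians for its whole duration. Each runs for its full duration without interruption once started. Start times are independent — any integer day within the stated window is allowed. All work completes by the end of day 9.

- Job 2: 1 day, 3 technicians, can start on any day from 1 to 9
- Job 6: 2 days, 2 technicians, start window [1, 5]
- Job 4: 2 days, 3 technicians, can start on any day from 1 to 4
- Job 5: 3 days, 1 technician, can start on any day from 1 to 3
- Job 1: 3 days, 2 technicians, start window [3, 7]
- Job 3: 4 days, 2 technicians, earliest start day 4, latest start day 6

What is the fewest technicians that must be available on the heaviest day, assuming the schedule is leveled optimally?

Early-start (Job 2@1, Job 6@1, Job 4@1, Job 5@1, Job 1@3, Job 3@4) gives peak 9: d1:9  d2:6  d3:3  d4:4  d5:4  d6:2  d7:2  d8:0  d9:0.
Shift Job 6→2, Job 4→4, Job 1→6, Job 3→6.
Schedule Job 2@1, Job 6@2, Job 4@4, Job 5@1, Job 1@6, Job 3@6: d1:4  d2:3  d3:3  d4:3  d5:3  d6:4  d7:4  d8:4  d9:2 — peak 4.
Total technician-days = 30 over 9 days ⇒ peak ≥ ⌈30/9⌉ = 4, so 4 is optimal.

4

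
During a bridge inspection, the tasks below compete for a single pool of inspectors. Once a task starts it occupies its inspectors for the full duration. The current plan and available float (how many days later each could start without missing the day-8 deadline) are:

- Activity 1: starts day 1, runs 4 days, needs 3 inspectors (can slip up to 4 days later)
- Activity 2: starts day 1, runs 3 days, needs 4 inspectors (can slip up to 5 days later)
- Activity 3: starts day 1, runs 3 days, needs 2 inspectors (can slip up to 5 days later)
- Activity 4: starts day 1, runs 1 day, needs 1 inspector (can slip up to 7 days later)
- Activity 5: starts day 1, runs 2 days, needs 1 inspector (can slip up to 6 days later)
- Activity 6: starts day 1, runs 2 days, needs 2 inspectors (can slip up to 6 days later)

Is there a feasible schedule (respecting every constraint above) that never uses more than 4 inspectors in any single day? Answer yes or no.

Total inspector-days = 37; over 8 days the average is 37/8 > 4, so some day must exceed 4.

no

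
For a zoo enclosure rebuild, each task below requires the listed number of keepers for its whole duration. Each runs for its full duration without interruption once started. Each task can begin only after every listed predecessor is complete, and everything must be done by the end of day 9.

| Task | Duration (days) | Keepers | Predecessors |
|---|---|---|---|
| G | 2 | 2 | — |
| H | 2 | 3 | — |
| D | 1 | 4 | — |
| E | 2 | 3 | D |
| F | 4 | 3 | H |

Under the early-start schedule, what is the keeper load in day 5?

3

At early start, day 5 has: F.
Demand: 3 = 3.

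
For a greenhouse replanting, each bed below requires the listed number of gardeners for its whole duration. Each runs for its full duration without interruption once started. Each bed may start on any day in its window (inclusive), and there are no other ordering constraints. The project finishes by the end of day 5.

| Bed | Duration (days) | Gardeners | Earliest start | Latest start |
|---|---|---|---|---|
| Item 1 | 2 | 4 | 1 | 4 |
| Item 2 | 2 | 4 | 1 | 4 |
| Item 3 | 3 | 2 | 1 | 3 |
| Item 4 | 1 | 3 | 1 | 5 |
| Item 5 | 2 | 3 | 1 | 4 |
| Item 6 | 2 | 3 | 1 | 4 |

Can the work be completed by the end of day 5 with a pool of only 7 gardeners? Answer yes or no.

no

Total gardener-days = 37; over 5 days the average is 37/5 > 7, so some day must exceed 7.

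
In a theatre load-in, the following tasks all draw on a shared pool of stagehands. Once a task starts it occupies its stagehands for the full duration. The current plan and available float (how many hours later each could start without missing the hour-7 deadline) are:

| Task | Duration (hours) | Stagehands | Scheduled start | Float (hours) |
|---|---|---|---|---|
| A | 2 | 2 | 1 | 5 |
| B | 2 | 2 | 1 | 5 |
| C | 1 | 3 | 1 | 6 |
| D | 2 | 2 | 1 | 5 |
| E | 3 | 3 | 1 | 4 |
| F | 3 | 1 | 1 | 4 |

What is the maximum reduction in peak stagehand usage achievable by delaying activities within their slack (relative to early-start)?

8

Early-start peak: h1:13  h2:10  h3:4  h4:0  h5:0  h6:0  h7:0 ⇒ 13.
Leveled (A@1, B@1, C@3, D@3, E@4, F@5): h1:4  h2:4  h3:5  h4:5  h5:4  h6:4  h7:1 ⇒ 5.
Reduction 13 − 5 = 8.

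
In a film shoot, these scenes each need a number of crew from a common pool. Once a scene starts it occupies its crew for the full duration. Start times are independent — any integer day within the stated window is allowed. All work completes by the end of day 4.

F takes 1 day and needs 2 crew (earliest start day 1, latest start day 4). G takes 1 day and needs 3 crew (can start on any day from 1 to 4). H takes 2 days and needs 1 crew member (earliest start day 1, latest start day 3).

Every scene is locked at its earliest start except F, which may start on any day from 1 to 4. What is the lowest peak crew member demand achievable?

4

F@1: d1:6  d2:1  d3:0  d4:0 → peak 6
F@2: d1:4  d2:3  d3:0  d4:0 → peak 4
F@3: d1:4  d2:1  d3:2  d4:0 → peak 4
F@4: d1:4  d2:1  d3:0  d4:2 → peak 4
Best is F@2, peak 4.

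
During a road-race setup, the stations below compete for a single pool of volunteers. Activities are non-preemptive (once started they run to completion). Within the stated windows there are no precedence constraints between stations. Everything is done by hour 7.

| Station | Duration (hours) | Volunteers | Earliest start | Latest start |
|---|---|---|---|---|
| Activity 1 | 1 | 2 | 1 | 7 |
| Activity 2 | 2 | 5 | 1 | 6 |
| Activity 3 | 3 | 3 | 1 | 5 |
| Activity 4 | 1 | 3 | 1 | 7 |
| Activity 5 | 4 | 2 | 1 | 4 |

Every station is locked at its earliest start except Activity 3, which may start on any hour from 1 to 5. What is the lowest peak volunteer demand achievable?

Activity 3@1: h1:15  h2:10  h3:5  h4:2  h5:0  h6:0  h7:0 → peak 15
Activity 3@2: h1:12  h2:10  h3:5  h4:5  h5:0  h6:0  h7:0 → peak 12
Activity 3@3: h1:12  h2:7  h3:5  h4:5  h5:3  h6:0  h7:0 → peak 12
Activity 3@4: h1:12  h2:7  h3:2  h4:5  h5:3  h6:3  h7:0 → peak 12
Activity 3@5: h1:12  h2:7  h3:2  h4:2  h5:3  h6:3  h7:3 → peak 12
Best is Activity 3@2, peak 12.

12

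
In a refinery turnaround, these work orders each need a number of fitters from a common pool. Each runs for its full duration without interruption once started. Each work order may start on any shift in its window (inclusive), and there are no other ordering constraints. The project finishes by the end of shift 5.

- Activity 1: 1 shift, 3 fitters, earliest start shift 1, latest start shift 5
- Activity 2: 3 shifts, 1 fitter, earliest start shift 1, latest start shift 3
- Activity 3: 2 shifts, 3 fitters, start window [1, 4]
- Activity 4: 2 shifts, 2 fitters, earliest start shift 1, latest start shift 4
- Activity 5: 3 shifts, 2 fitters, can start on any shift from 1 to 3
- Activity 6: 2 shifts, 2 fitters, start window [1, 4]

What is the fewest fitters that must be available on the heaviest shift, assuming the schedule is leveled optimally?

6

Early-start (Activity 1@1, Activity 2@1, Activity 3@1, Activity 4@1, Activity 5@1, Activity 6@1) gives peak 13: s1:13  s2:10  s3:3  s4:0  s5:0.
Shift Activity 3→2, Activity 5→3, Activity 6→4.
Schedule Activity 1@1, Activity 2@1, Activity 3@2, Activity 4@1, Activity 5@3, Activity 6@4: s1:6  s2:6  s3:6  s4:4  s5:4 — peak 6.
Total fitter-shifts = 26 over 5 shifts ⇒ peak ≥ ⌈26/5⌉ = 6, so 6 is optimal.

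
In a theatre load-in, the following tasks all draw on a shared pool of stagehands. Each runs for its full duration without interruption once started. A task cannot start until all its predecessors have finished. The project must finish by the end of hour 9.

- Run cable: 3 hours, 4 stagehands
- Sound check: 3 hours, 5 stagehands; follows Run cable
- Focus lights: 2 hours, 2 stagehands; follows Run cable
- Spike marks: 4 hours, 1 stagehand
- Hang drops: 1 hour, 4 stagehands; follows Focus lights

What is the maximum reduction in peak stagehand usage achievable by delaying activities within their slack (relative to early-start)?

Early-start peak: h1:5  h2:5  h3:5  h4:8  h5:7  h6:9  h7:0  h8:0  h9:0 ⇒ 9.
Leveled (Run cable@1, Sound check@6, Focus lights@4, Spike marks@1, Hang drops@9): h1:5  h2:5  h3:5  h4:3  h5:2  h6:5  h7:5  h8:5  h9:4 ⇒ 5.
Reduction 9 − 5 = 4.

4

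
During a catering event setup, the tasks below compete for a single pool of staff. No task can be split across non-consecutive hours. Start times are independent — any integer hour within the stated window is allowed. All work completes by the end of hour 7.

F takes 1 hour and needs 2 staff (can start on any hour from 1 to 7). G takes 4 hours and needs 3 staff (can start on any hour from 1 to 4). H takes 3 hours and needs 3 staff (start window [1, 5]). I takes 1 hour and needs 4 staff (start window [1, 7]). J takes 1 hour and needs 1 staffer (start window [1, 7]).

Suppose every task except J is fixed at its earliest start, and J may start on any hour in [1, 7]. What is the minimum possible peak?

J@1: h1:13  h2:6  h3:6  h4:3  h5:0  h6:0  h7:0 → peak 13
J@2: h1:12  h2:7  h3:6  h4:3  h5:0  h6:0  h7:0 → peak 12
J@3: h1:12  h2:6  h3:7  h4:3  h5:0  h6:0  h7:0 → peak 12
J@4: h1:12  h2:6  h3:6  h4:4  h5:0  h6:0  h7:0 → peak 12
J@5: h1:12  h2:6  h3:6  h4:3  h5:1  h6:0  h7:0 → peak 12
J@6: h1:12  h2:6  h3:6  h4:3  h5:0  h6:1  h7:0 → peak 12
J@7: h1:12  h2:6  h3:6  h4:3  h5:0  h6:0  h7:1 → peak 12
Best is J@2, peak 12.

12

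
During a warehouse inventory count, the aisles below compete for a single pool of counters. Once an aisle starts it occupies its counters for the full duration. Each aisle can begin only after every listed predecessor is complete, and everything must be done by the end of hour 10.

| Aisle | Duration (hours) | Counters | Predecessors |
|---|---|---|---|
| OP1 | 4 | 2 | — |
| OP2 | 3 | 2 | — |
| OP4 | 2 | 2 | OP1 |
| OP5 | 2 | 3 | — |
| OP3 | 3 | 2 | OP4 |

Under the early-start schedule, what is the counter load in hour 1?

At early start, hour 1 has: OP1, OP2, OP5.
Demand: 2 + 2 + 3 = 7.

7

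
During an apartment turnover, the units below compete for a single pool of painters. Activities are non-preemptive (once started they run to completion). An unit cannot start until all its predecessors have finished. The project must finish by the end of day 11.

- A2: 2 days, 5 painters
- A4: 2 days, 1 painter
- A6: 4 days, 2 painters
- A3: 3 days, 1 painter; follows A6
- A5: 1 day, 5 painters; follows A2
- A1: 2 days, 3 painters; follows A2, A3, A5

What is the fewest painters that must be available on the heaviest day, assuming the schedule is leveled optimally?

6

Early-start (A2@1, A4@1, A6@1, A3@5, A5@3, A1@8) gives peak 8: d1:8  d2:8  d3:7  d4:2  d5:1  d6:1  d7:1  d8:3  d9:3  d10:0  d11:0.
Shift A6→3, A3→7, A5→7, A1→10.
Schedule A2@1, A4@1, A6@3, A3@7, A5@7, A1@10: d1:6  d2:6  d3:2  d4:2  d5:2  d6:2  d7:6  d8:1  d9:1  d10:3  d11:3 — peak 6.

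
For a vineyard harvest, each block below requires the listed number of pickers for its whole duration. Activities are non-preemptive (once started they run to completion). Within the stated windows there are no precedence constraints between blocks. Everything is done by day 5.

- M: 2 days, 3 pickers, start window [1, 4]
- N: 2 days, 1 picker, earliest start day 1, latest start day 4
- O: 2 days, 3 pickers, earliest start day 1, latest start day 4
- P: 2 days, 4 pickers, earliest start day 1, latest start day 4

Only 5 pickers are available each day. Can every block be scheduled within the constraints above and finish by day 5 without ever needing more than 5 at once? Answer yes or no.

no

The minimum achievable peak is 6; 5 < 6, so no feasible schedule stays within the cap.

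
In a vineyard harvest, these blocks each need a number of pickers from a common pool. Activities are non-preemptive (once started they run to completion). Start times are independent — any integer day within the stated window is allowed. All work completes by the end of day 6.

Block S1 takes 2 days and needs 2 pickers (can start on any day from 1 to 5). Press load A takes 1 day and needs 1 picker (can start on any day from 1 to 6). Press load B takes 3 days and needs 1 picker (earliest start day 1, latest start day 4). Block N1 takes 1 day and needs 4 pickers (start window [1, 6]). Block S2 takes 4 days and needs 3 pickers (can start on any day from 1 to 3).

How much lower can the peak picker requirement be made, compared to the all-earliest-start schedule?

Early-start peak: d1:11  d2:6  d3:4  d4:3  d5:0  d6:0 ⇒ 11.
Leveled (Block S1@1, Press load A@1, Press load B@3, Block N1@6, Block S2@2): d1:3  d2:5  d3:4  d4:4  d5:4  d6:4 ⇒ 5.
Reduction 11 − 5 = 6.

6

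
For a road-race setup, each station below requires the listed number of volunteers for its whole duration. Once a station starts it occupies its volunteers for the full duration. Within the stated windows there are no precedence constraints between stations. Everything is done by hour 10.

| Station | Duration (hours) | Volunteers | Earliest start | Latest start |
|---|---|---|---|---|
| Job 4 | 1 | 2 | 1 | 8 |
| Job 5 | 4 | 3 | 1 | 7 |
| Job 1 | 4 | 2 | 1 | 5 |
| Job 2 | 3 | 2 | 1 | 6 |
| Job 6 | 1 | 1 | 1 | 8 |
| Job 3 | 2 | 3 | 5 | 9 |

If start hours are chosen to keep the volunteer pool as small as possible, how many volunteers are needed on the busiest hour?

Early-start (Job 4@1, Job 5@1, Job 1@1, Job 2@1, Job 6@1, Job 3@5) gives peak 10: h1:10  h2:7  h3:7  h4:5  h5:3  h6:3  h7:0  h8:0  h9:0  h10:0.
Shift Job 5→5, Job 2→2, Job 6→5, Job 3→9.
Schedule Job 4@1, Job 5@5, Job 1@1, Job 2@2, Job 6@5, Job 3@9: h1:4  h2:4  h3:4  h4:4  h5:4  h6:3  h7:3  h8:3  h9:3  h10:3 — peak 4.
Total volunteer-hours = 35 over 10 hours ⇒ peak ≥ ⌈35/10⌉ = 4, so 4 is optimal.

4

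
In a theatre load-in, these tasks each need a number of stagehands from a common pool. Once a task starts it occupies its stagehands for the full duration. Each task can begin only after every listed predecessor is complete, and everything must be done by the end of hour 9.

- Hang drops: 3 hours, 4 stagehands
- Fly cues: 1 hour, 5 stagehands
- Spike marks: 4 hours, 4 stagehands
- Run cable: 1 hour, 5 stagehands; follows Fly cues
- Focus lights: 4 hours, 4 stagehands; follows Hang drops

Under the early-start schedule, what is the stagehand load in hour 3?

8

At early start, hour 3 has: Hang drops, Spike marks.
Demand: 4 + 4 = 8.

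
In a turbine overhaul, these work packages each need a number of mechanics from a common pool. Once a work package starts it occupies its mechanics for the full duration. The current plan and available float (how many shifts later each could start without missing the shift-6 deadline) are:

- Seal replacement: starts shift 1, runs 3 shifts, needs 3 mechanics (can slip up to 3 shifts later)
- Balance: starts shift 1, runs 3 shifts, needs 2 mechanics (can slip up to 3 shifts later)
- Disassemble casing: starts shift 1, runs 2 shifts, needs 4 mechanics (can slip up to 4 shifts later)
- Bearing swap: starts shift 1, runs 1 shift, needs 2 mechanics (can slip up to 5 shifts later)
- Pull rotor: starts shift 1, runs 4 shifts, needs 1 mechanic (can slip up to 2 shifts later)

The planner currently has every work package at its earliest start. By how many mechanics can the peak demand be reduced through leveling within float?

Early-start peak: s1:12  s2:10  s3:6  s4:1  s5:0  s6:0 ⇒ 12.
Leveled (Seal replacement@1, Balance@1, Disassemble casing@4, Bearing swap@5, Pull rotor@1): s1:6  s2:6  s3:6  s4:5  s5:6  s6:0 ⇒ 6.
Reduction 12 − 6 = 6.

6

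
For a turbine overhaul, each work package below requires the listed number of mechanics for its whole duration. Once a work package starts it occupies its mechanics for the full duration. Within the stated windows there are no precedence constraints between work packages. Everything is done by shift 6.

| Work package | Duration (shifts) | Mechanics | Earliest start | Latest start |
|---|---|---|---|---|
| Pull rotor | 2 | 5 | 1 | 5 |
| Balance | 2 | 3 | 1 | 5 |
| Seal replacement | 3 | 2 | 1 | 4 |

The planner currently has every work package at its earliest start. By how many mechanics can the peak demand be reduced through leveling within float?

Early-start peak: s1:10  s2:10  s3:2  s4:0  s5:0  s6:0 ⇒ 10.
Leveled (Pull rotor@1, Balance@3, Seal replacement@3): s1:5  s2:5  s3:5  s4:5  s5:2  s6:0 ⇒ 5.
Reduction 10 − 5 = 5.

5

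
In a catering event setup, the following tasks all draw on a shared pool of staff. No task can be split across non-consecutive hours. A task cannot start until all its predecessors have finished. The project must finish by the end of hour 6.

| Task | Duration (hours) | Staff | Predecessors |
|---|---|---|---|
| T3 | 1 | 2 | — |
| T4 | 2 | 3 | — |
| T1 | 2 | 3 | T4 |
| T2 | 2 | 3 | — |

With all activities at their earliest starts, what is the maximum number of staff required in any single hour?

8

Early-start schedule: T3@1, T4@1, T1@3, T2@1.
Load per hour: hour 1: 8, hour 2: 6, hour 3: 3, hour 4: 3, hour 5: 0, hour 6: 0.
Peak is 8.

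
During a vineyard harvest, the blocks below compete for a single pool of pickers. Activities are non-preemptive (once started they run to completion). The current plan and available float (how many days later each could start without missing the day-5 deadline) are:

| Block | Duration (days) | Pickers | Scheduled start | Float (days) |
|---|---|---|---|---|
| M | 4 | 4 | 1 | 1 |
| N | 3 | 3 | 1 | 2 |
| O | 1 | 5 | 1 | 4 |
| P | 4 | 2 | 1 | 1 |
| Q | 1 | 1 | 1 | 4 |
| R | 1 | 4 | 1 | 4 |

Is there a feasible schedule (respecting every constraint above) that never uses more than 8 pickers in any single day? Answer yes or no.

no

Total picker-days = 43; over 5 days the average is 43/5 > 8, so some day must exceed 8.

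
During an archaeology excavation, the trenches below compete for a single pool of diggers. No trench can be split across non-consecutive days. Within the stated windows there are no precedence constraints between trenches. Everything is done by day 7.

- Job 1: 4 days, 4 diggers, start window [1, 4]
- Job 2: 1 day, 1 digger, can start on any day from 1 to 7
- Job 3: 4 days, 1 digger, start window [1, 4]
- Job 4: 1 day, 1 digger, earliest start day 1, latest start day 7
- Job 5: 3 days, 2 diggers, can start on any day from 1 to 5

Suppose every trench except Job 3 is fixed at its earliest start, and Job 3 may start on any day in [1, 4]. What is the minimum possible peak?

Job 3@1: d1:9  d2:7  d3:7  d4:5  d5:0  d6:0  d7:0 → peak 9
Job 3@2: d1:8  d2:7  d3:7  d4:5  d5:1  d6:0  d7:0 → peak 8
Job 3@3: d1:8  d2:6  d3:7  d4:5  d5:1  d6:1  d7:0 → peak 8
Job 3@4: d1:8  d2:6  d3:6  d4:5  d5:1  d6:1  d7:1 → peak 8
Best is Job 3@2, peak 8.

8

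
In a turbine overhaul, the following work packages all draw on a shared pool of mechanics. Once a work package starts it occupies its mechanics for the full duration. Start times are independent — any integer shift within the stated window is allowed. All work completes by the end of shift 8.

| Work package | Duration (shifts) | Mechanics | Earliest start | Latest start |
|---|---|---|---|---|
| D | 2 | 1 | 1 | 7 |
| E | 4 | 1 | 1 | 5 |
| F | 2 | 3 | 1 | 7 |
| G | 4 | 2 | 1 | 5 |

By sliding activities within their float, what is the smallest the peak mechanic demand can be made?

Early-start (D@1, E@1, F@1, G@1) gives peak 7: s1:7  s2:7  s3:3  s4:3  s5:0  s6:0  s7:0  s8:0.
Shift F→7, G→3.
Schedule D@1, E@1, F@7, G@3: s1:2  s2:2  s3:3  s4:3  s5:2  s6:2  s7:3  s8:3 — peak 3.
Total mechanic-shifts = 20 over 8 shifts ⇒ peak ≥ ⌈20/8⌉ = 3, so 3 is optimal.

3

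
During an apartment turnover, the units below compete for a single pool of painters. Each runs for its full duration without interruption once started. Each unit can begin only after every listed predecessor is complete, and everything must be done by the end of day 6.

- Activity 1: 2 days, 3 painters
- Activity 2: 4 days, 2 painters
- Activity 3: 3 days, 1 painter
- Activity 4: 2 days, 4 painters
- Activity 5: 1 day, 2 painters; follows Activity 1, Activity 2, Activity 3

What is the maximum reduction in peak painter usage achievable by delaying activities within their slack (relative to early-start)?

Early-start peak: d1:10  d2:10  d3:3  d4:2  d5:2  d6:0 ⇒ 10.
Leveled (Activity 1@1, Activity 2@1, Activity 3@1, Activity 4@4, Activity 5@5): d1:6  d2:6  d3:3  d4:6  d5:6  d6:0 ⇒ 6.
Reduction 10 − 6 = 4.

4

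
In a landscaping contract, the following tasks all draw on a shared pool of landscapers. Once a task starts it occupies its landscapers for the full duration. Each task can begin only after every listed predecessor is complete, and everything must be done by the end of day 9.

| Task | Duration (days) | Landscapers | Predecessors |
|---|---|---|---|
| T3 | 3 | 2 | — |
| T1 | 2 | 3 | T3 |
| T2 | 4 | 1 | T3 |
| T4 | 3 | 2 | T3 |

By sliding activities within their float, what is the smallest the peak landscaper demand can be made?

Early-start (T3@1, T1@4, T2@4, T4@4) gives peak 6: d1:2  d2:2  d3:2  d4:6  d5:6  d6:3  d7:1  d8:0  d9:0.
Shift T2→6, T4→6.
Schedule T3@1, T1@4, T2@6, T4@6: d1:2  d2:2  d3:2  d4:3  d5:3  d6:3  d7:3  d8:3  d9:1 — peak 3.
Total landscaper-days = 22 over 9 days ⇒ peak ≥ ⌈22/9⌉ = 3, so 3 is optimal.

3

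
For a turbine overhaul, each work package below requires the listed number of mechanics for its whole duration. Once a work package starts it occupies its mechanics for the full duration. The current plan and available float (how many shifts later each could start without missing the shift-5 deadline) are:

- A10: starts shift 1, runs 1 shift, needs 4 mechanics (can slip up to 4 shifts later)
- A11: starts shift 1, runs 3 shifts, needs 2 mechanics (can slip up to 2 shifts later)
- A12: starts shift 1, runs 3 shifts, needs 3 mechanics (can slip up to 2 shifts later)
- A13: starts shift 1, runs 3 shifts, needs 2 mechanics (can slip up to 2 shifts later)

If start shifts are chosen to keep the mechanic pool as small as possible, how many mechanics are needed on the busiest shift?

Early-start (A10@1, A11@1, A12@1, A13@1) gives peak 11: s1:11  s2:7  s3:7  s4:0  s5:0.
Shift A12→2, A13→2.
Schedule A10@1, A11@1, A12@2, A13@2: s1:6  s2:7  s3:7  s4:5  s5:0 — peak 7.

7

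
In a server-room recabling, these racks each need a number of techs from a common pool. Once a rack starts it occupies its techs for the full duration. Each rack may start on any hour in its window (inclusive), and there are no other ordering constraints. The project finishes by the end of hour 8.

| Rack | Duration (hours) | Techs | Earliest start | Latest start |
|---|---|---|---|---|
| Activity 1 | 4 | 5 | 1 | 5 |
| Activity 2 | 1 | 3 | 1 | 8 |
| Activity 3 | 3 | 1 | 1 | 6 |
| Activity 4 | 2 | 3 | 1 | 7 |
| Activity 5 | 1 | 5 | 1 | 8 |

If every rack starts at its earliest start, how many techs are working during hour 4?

5

At early start, hour 4 has: Activity 1.
Demand: 5 = 5.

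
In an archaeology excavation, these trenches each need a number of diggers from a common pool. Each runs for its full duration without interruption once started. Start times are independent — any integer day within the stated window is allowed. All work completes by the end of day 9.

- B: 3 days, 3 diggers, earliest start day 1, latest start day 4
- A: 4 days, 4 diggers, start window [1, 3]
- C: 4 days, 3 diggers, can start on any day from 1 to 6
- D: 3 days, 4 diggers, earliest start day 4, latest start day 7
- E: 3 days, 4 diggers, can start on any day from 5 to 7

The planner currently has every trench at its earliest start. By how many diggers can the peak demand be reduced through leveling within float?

3

Early-start peak: d1:10  d2:10  d3:10  d4:11  d5:8  d6:8  d7:4  d8:0  d9:0 ⇒ 11.
Leveled (B@1, A@1, C@5, D@4, E@7): d1:7  d2:7  d3:7  d4:8  d5:7  d6:7  d7:7  d8:7  d9:4 ⇒ 8.
Reduction 11 − 8 = 3.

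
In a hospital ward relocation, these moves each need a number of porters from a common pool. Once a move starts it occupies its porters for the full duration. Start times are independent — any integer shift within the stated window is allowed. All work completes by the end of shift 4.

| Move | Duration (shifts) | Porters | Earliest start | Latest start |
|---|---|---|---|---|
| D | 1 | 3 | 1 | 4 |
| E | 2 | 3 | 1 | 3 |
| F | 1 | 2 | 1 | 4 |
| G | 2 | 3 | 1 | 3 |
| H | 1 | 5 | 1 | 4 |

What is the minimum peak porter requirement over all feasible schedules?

Early-start (D@1, E@1, F@1, G@1, H@1) gives peak 16: s1:16  s2:6  s3:0  s4:0.
Shift F→3, G→2, H→4.
Schedule D@1, E@1, F@3, G@2, H@4: s1:6  s2:6  s3:5  s4:5 — peak 6.
Total porter-shifts = 22 over 4 shifts ⇒ peak ≥ ⌈22/4⌉ = 6, so 6 is optimal.

6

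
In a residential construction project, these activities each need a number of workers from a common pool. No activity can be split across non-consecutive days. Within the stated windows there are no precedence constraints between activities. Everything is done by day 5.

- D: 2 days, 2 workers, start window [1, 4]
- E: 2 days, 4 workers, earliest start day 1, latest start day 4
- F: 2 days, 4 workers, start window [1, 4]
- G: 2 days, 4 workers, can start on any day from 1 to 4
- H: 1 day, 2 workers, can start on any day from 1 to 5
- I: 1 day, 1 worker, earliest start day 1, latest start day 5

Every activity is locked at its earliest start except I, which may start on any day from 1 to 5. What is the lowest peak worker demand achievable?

I@1: d1:17  d2:14  d3:0  d4:0  d5:0 → peak 17
I@2: d1:16  d2:15  d3:0  d4:0  d5:0 → peak 16
I@3: d1:16  d2:14  d3:1  d4:0  d5:0 → peak 16
I@4: d1:16  d2:14  d3:0  d4:1  d5:0 → peak 16
I@5: d1:16  d2:14  d3:0  d4:0  d5:1 → peak 16
Best is I@2, peak 16.

16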